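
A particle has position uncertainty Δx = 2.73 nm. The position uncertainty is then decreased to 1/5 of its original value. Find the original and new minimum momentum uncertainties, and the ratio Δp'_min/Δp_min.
Original Δp_min = 1.931 × 10^-26 kg·m/s; new Δp'_min = 9.657 × 10^-26 kg·m/s; ratio Δp'_min/Δp_min = 5.

From the uncertainty principle ΔxΔp ≥ ℏ/2, the minimum momentum uncertainty is Δp_min = ℏ/(2Δx).

Original (Δx = 2.73 nm = 2.730e-09 m):
Δp_min = (1.055e-34 J·s)/(2 × 2.730e-09 m) = 1.931e-26 kg·m/s

When Δx → (1/5)Δx:
Δp'_min = ℏ/(2 × (1/5)Δx) = 5 × ℏ/(2Δx) = 5 × Δp_min
Δp'_min = 5 × 1.931e-26 kg·m/s = 9.657e-26 kg·m/s

Since Δp_min ∝ 1/Δx, when Δx is decreased to 1/5 of its original value, Δp_min increases to 5 times its original value.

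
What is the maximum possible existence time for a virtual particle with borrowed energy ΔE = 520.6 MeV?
6.322 × 10^-25 s

Using the energy-time uncertainty principle:
ΔEΔt ≥ ℏ/2

For a virtual particle borrowing energy ΔE, the maximum lifetime is:
Δt_max = ℏ/(2ΔE)

Converting energy:
ΔE = 520.6 MeV = 8.341e-11 J

Δt_max = (1.055e-34 J·s) / (2 × 8.341e-11 J)
Δt_max = 6.322e-25 s = 6.322 × 10^-25 s

Virtual particles with higher borrowed energy exist for shorter times.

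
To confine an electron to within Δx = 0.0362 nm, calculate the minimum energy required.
7.269 eV

Localizing a particle requires giving it sufficient momentum uncertainty:

1. From uncertainty principle: Δp ≥ ℏ/(2Δx)
   Δp_min = (1.055e-34 J·s) / (2 × 3.620e-11 m)
   Δp_min = 1.457e-24 kg·m/s

2. This momentum uncertainty corresponds to kinetic energy:
   KE ≈ (Δp)²/(2m) = (1.457e-24)²/(2 × 9.109e-31 kg)
   KE = 1.165e-18 J = 7.269 eV

Tighter localization requires more energy.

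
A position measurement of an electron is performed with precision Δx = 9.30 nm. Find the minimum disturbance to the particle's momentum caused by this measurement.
5.670 × 10^-27 kg·m/s

The uncertainty principle implies that measuring position disturbs momentum:
ΔxΔp ≥ ℏ/2

When we measure position with precision Δx, we necessarily introduce a momentum uncertainty:
Δp ≥ ℏ/(2Δx)
Δp_min = (1.055e-34 J·s) / (2 × 9.300e-09 m)
Δp_min = 5.670e-27 kg·m/s

The more precisely we measure position, the greater the momentum disturbance.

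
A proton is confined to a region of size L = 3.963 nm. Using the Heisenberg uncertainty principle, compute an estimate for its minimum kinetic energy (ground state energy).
330.298 neV

Using the uncertainty principle to estimate ground state energy:

1. The position uncertainty is approximately the confinement size:
   Δx ≈ L = 3.963e-09 m

2. From ΔxΔp ≥ ℏ/2, the minimum momentum uncertainty is:
   Δp ≈ ℏ/(2L) = 1.331e-26 kg·m/s

3. The kinetic energy is approximately:
   KE ≈ (Δp)²/(2m) = (1.331e-26)²/(2 × 1.673e-27 kg)
   KE ≈ 5.292e-26 J = 330.298 neV

This is an order-of-magnitude estimate of the ground state energy.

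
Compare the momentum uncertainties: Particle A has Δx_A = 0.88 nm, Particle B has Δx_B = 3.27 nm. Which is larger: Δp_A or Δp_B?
Particle A has the larger minimum momentum uncertainty, by a factor of 3.72.

For each particle, the minimum momentum uncertainty is Δp_min = ℏ/(2Δx):

Particle A: Δp_A = ℏ/(2×8.800e-10 m) = 5.992e-26 kg·m/s
Particle B: Δp_B = ℏ/(2×3.270e-09 m) = 1.612e-26 kg·m/s

Ratio: Δp_A/Δp_B = 3.72

Since Δp_min ∝ 1/Δx, the particle with smaller position uncertainty (A) has larger momentum uncertainty.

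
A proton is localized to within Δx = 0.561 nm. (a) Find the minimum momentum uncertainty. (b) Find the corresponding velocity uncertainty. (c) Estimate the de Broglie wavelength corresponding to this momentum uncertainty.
(a) Δp_min = 9.399 × 10^-26 kg·m/s
(b) Δv_min = 56.193 m/s
(c) λ_dB = 7.050 nm

Step-by-step:

(a) From the uncertainty principle:
Δp_min = ℏ/(2Δx) = (1.055e-34 J·s)/(2 × 5.610e-10 m) = 9.399e-26 kg·m/s

(b) The velocity uncertainty:
Δv = Δp/m = (9.399e-26 kg·m/s)/(1.673e-27 kg) = 5.619e+01 m/s = 56.193 m/s

(c) The de Broglie wavelength for this momentum:
λ = h/p = (6.626e-34 J·s)/(9.399e-26 kg·m/s) = 7.050e-09 m = 7.050 nm

Note: The de Broglie wavelength is comparable to the localization size, as expected from wave-particle duality.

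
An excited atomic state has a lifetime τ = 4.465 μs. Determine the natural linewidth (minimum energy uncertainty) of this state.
73.708 peV

Using the energy-time uncertainty principle:
ΔEΔt ≥ ℏ/2

The lifetime τ represents the time uncertainty Δt.
The natural linewidth (minimum energy uncertainty) is:

ΔE = ℏ/(2τ)
ΔE = (1.055e-34 J·s) / (2 × 4.465e-06 s)
ΔE = 1.181e-29 J = 73.708 peV

This natural linewidth limits the precision of spectroscopic measurements.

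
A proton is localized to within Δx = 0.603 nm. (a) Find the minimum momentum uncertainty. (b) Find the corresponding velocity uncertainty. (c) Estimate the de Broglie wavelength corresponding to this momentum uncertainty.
(a) Δp_min = 8.744 × 10^-26 kg·m/s
(b) Δv_min = 52.279 m/s
(c) λ_dB = 7.578 nm

Step-by-step:

(a) From the uncertainty principle:
Δp_min = ℏ/(2Δx) = (1.055e-34 J·s)/(2 × 6.030e-10 m) = 8.744e-26 kg·m/s

(b) The velocity uncertainty:
Δv = Δp/m = (8.744e-26 kg·m/s)/(1.673e-27 kg) = 5.228e+01 m/s = 52.279 m/s

(c) The de Broglie wavelength for this momentum:
λ = h/p = (6.626e-34 J·s)/(8.744e-26 kg·m/s) = 7.578e-09 m = 7.578 nm

Note: The de Broglie wavelength is comparable to the localization size, as expected from wave-particle duality.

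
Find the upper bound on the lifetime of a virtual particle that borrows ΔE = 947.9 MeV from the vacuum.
3.472 × 10^-25 s

Using the energy-time uncertainty principle:
ΔEΔt ≥ ℏ/2

For a virtual particle borrowing energy ΔE, the maximum lifetime is:
Δt_max = ℏ/(2ΔE)

Converting energy:
ΔE = 947.9 MeV = 1.519e-10 J

Δt_max = (1.055e-34 J·s) / (2 × 1.519e-10 J)
Δt_max = 3.472e-25 s = 3.472 × 10^-25 s

Virtual particles with higher borrowed energy exist for shorter times.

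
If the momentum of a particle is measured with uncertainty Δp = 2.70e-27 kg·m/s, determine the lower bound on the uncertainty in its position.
19.529 nm

Using the Heisenberg uncertainty principle:
ΔxΔp ≥ ℏ/2

The minimum uncertainty in position is:
Δx_min = ℏ/(2Δp)
Δx_min = (1.055e-34 J·s) / (2 × 2.700e-27 kg·m/s)
Δx_min = 1.953e-08 m = 19.529 nm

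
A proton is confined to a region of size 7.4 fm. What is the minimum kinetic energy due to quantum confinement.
94.731 keV

Using the uncertainty principle:

1. Position uncertainty: Δx ≈ 7.400e-15 m
2. Minimum momentum uncertainty: Δp = ℏ/(2Δx) = 7.125e-21 kg·m/s
3. Minimum kinetic energy:
   KE = (Δp)²/(2m) = (7.125e-21)²/(2 × 1.673e-27 kg)
   KE = 1.518e-14 J = 94.731 keV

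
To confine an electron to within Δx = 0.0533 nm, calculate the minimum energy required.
3.353 eV

Localizing a particle requires giving it sufficient momentum uncertainty:

1. From uncertainty principle: Δp ≥ ℏ/(2Δx)
   Δp_min = (1.055e-34 J·s) / (2 × 5.330e-11 m)
   Δp_min = 9.893e-25 kg·m/s

2. This momentum uncertainty corresponds to kinetic energy:
   KE ≈ (Δp)²/(2m) = (9.893e-25)²/(2 × 9.109e-31 kg)
   KE = 5.372e-19 J = 3.353 eV

Tighter localization requires more energy.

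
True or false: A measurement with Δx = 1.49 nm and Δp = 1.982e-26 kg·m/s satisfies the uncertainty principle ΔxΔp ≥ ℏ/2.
No, it violates the uncertainty principle (impossible measurement).

Calculate the product ΔxΔp:
ΔxΔp = (1.490e-09 m) × (1.982e-26 kg·m/s)
ΔxΔp = 2.953e-35 J·s

Compare to the minimum allowed value ℏ/2:
ℏ/2 = 5.273e-35 J·s

Since ΔxΔp = 2.953e-35 J·s < 5.273e-35 J·s = ℏ/2,
the measurement violates the uncertainty principle.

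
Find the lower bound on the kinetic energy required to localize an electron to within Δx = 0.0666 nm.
2.147 eV

Localizing a particle requires giving it sufficient momentum uncertainty:

1. From uncertainty principle: Δp ≥ ℏ/(2Δx)
   Δp_min = (1.055e-34 J·s) / (2 × 6.660e-11 m)
   Δp_min = 7.917e-25 kg·m/s

2. This momentum uncertainty corresponds to kinetic energy:
   KE ≈ (Δp)²/(2m) = (7.917e-25)²/(2 × 9.109e-31 kg)
   KE = 3.441e-19 J = 2.147 eV

Tighter localization requires more energy.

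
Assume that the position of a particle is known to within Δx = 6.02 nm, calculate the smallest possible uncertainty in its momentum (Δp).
8.759 × 10^-27 kg·m/s

Using the Heisenberg uncertainty principle:
ΔxΔp ≥ ℏ/2

The minimum uncertainty in momentum is:
Δp_min = ℏ/(2Δx)
Δp_min = (1.055e-34 J·s) / (2 × 6.020e-09 m)
Δp_min = 8.759e-27 kg·m/s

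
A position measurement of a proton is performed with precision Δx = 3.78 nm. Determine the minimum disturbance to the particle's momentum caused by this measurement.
1.395 × 10^-26 kg·m/s

The uncertainty principle implies that measuring position disturbs momentum:
ΔxΔp ≥ ℏ/2

When we measure position with precision Δx, we necessarily introduce a momentum uncertainty:
Δp ≥ ℏ/(2Δx)
Δp_min = (1.055e-34 J·s) / (2 × 3.780e-09 m)
Δp_min = 1.395e-26 kg·m/s

The more precisely we measure position, the greater the momentum disturbance.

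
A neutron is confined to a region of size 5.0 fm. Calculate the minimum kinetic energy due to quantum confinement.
207.212 keV

Using the uncertainty principle:

1. Position uncertainty: Δx ≈ 5.000e-15 m
2. Minimum momentum uncertainty: Δp = ℏ/(2Δx) = 1.055e-20 kg·m/s
3. Minimum kinetic energy:
   KE = (Δp)²/(2m) = (1.055e-20)²/(2 × 1.675e-27 kg)
   KE = 3.320e-14 J = 207.212 keV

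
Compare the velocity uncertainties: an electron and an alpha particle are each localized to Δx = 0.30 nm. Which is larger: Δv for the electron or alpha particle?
The electron has the larger minimum velocity uncertainty, by a ratio of 7294.3.

For both particles, Δp_min = ℏ/(2Δx) = 1.758e-25 kg·m/s (same for both).

The velocity uncertainty is Δv = Δp/m:
- electron: Δv = 1.758e-25 / 9.109e-31 = 1.929e+05 m/s = 192.946 km/s
- alpha particle: Δv = 1.758e-25 / 6.645e-27 = 2.645e+01 m/s = 26.452 m/s

Ratio: 1.929e+05 / 2.645e+01 = 7294.3

The lighter particle has larger velocity uncertainty because Δv ∝ 1/m.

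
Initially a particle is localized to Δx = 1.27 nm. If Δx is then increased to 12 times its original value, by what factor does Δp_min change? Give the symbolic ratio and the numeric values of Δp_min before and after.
Original Δp_min = 4.152 × 10^-26 kg·m/s; new Δp'_min = 3.460 × 10^-27 kg·m/s; ratio Δp'_min/Δp_min = 1/12.

From the uncertainty principle ΔxΔp ≥ ℏ/2, the minimum momentum uncertainty is Δp_min = ℏ/(2Δx).

Original (Δx = 1.27 nm = 1.270e-09 m):
Δp_min = (1.055e-34 J·s)/(2 × 1.270e-09 m) = 4.152e-26 kg·m/s

When Δx → 12Δx:
Δp'_min = ℏ/(2 × 12Δx) = (1/12) × ℏ/(2Δx) = (1/12) × Δp_min
Δp'_min = 1/12 × 4.152e-26 kg·m/s = 3.460e-27 kg·m/s

Since Δp_min ∝ 1/Δx, when Δx is increased to 12 times its original value, Δp_min decreases to 1/12 of its original value.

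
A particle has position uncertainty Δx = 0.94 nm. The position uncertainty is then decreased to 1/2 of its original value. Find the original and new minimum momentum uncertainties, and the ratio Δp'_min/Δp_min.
Original Δp_min = 5.609 × 10^-26 kg·m/s; new Δp'_min = 1.122 × 10^-25 kg·m/s; ratio Δp'_min/Δp_min = 2.

From the uncertainty principle ΔxΔp ≥ ℏ/2, the minimum momentum uncertainty is Δp_min = ℏ/(2Δx).

Original (Δx = 0.94 nm = 9.400e-10 m):
Δp_min = (1.055e-34 J·s)/(2 × 9.400e-10 m) = 5.609e-26 kg·m/s

When Δx → (1/2)Δx:
Δp'_min = ℏ/(2 × (1/2)Δx) = 2 × ℏ/(2Δx) = 2 × Δp_min
Δp'_min = 2 × 5.609e-26 kg·m/s = 1.122e-25 kg·m/s

Since Δp_min ∝ 1/Δx, when Δx is decreased to 1/2 of its original value, Δp_min increases to 2 times its original value.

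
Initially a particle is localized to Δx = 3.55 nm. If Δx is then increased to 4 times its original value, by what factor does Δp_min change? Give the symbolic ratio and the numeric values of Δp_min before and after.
Original Δp_min = 1.485 × 10^-26 kg·m/s; new Δp'_min = 3.713 × 10^-27 kg·m/s; ratio Δp'_min/Δp_min = 1/4.

From the uncertainty principle ΔxΔp ≥ ℏ/2, the minimum momentum uncertainty is Δp_min = ℏ/(2Δx).

Original (Δx = 3.55 nm = 3.550e-09 m):
Δp_min = (1.055e-34 J·s)/(2 × 3.550e-09 m) = 1.485e-26 kg·m/s

When Δx → 4Δx:
Δp'_min = ℏ/(2 × 4Δx) = (1/4) × ℏ/(2Δx) = (1/4) × Δp_min
Δp'_min = 1/4 × 1.485e-26 kg·m/s = 3.713e-27 kg·m/s

Since Δp_min ∝ 1/Δx, when Δx is increased to 4 times its original value, Δp_min decreases to 1/4 of its original value.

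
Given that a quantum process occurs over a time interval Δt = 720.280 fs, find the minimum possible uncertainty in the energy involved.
456.914 μeV

Using the energy-time uncertainty principle:
ΔEΔt ≥ ℏ/2

The minimum uncertainty in energy is:
ΔE_min = ℏ/(2Δt)
ΔE_min = (1.055e-34 J·s) / (2 × 7.203e-13 s)
ΔE_min = 7.321e-23 J = 456.914 μeV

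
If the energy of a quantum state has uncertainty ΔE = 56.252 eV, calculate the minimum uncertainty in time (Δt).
5.851 as

Using the energy-time uncertainty principle:
ΔEΔt ≥ ℏ/2

The minimum uncertainty in time is:
Δt_min = ℏ/(2ΔE)
Δt_min = (1.055e-34 J·s) / (2 × 9.013e-18 J)
Δt_min = 5.851e-18 s = 5.851 as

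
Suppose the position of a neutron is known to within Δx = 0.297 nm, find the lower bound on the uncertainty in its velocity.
105.997 m/s

Using the Heisenberg uncertainty principle and Δp = mΔv:
ΔxΔp ≥ ℏ/2
Δx(mΔv) ≥ ℏ/2

The minimum uncertainty in velocity is:
Δv_min = ℏ/(2mΔx)
Δv_min = (1.055e-34 J·s) / (2 × 1.675e-27 kg × 2.970e-10 m)
Δv_min = 1.060e+02 m/s = 105.997 m/s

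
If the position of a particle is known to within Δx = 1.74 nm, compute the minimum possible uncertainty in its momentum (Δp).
3.030 × 10^-26 kg·m/s

Using the Heisenberg uncertainty principle:
ΔxΔp ≥ ℏ/2

The minimum uncertainty in momentum is:
Δp_min = ℏ/(2Δx)
Δp_min = (1.055e-34 J·s) / (2 × 1.740e-09 m)
Δp_min = 3.030e-26 kg·m/s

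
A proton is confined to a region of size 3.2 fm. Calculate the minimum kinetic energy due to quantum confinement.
506.587 keV

Using the uncertainty principle:

1. Position uncertainty: Δx ≈ 3.200e-15 m
2. Minimum momentum uncertainty: Δp = ℏ/(2Δx) = 1.648e-20 kg·m/s
3. Minimum kinetic energy:
   KE = (Δp)²/(2m) = (1.648e-20)²/(2 × 1.673e-27 kg)
   KE = 8.116e-14 J = 506.587 keV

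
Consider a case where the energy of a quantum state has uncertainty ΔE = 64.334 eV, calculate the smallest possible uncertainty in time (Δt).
5.116 as

Using the energy-time uncertainty principle:
ΔEΔt ≥ ℏ/2

The minimum uncertainty in time is:
Δt_min = ℏ/(2ΔE)
Δt_min = (1.055e-34 J·s) / (2 × 1.031e-17 J)
Δt_min = 5.116e-18 s = 5.116 as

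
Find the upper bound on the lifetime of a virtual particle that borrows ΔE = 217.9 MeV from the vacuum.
1.510 ys

Using the energy-time uncertainty principle:
ΔEΔt ≥ ℏ/2

For a virtual particle borrowing energy ΔE, the maximum lifetime is:
Δt_max = ℏ/(2ΔE)

Converting energy:
ΔE = 217.9 MeV = 3.491e-11 J

Δt_max = (1.055e-34 J·s) / (2 × 3.491e-11 J)
Δt_max = 1.510e-24 s = 1.510 ys

Virtual particles with higher borrowed energy exist for shorter times.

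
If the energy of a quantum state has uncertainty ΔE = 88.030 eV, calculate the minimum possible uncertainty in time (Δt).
3.739 as

Using the energy-time uncertainty principle:
ΔEΔt ≥ ℏ/2

The minimum uncertainty in time is:
Δt_min = ℏ/(2ΔE)
Δt_min = (1.055e-34 J·s) / (2 × 1.410e-17 J)
Δt_min = 3.739e-18 s = 3.739 as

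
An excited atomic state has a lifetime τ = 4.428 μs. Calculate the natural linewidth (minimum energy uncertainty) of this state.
74.324 peV

Using the energy-time uncertainty principle:
ΔEΔt ≥ ℏ/2

The lifetime τ represents the time uncertainty Δt.
The natural linewidth (minimum energy uncertainty) is:

ΔE = ℏ/(2τ)
ΔE = (1.055e-34 J·s) / (2 × 4.428e-06 s)
ΔE = 1.191e-29 J = 74.324 peV

This natural linewidth limits the precision of spectroscopic measurements.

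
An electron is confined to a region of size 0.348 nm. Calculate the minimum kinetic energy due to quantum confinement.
78.651 meV

Using the uncertainty principle:

1. Position uncertainty: Δx ≈ 3.480e-10 m
2. Minimum momentum uncertainty: Δp = ℏ/(2Δx) = 1.515e-25 kg·m/s
3. Minimum kinetic energy:
   KE = (Δp)²/(2m) = (1.515e-25)²/(2 × 9.109e-31 kg)
   KE = 1.260e-20 J = 78.651 meV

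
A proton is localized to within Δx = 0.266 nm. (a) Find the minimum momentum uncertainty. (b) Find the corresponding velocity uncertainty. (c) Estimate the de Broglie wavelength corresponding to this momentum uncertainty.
(a) Δp_min = 1.982 × 10^-25 kg·m/s
(b) Δv_min = 118.513 m/s
(c) λ_dB = 3.343 nm

Step-by-step:

(a) From the uncertainty principle:
Δp_min = ℏ/(2Δx) = (1.055e-34 J·s)/(2 × 2.660e-10 m) = 1.982e-25 kg·m/s

(b) The velocity uncertainty:
Δv = Δp/m = (1.982e-25 kg·m/s)/(1.673e-27 kg) = 1.185e+02 m/s = 118.513 m/s

(c) The de Broglie wavelength for this momentum:
λ = h/p = (6.626e-34 J·s)/(1.982e-25 kg·m/s) = 3.343e-09 m = 3.343 nm

Note: The de Broglie wavelength is comparable to the localization size, as expected from wave-particle duality.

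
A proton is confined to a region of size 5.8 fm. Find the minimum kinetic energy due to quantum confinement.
154.205 keV

Using the uncertainty principle:

1. Position uncertainty: Δx ≈ 5.800e-15 m
2. Minimum momentum uncertainty: Δp = ℏ/(2Δx) = 9.091e-21 kg·m/s
3. Minimum kinetic energy:
   KE = (Δp)²/(2m) = (9.091e-21)²/(2 × 1.673e-27 kg)
   KE = 2.471e-14 J = 154.205 keV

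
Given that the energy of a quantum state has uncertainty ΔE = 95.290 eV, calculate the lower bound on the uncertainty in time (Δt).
3.454 as

Using the energy-time uncertainty principle:
ΔEΔt ≥ ℏ/2

The minimum uncertainty in time is:
Δt_min = ℏ/(2ΔE)
Δt_min = (1.055e-34 J·s) / (2 × 1.527e-17 J)
Δt_min = 3.454e-18 s = 3.454 as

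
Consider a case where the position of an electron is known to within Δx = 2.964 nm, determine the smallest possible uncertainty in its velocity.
19.529 km/s

Using the Heisenberg uncertainty principle and Δp = mΔv:
ΔxΔp ≥ ℏ/2
Δx(mΔv) ≥ ℏ/2

The minimum uncertainty in velocity is:
Δv_min = ℏ/(2mΔx)
Δv_min = (1.055e-34 J·s) / (2 × 9.109e-31 kg × 2.964e-09 m)
Δv_min = 1.953e+04 m/s = 19.529 km/s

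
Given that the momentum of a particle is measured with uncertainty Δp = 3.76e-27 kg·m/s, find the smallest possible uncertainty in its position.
14.024 nm

Using the Heisenberg uncertainty principle:
ΔxΔp ≥ ℏ/2

The minimum uncertainty in position is:
Δx_min = ℏ/(2Δp)
Δx_min = (1.055e-34 J·s) / (2 × 3.760e-27 kg·m/s)
Δx_min = 1.402e-08 m = 14.024 nm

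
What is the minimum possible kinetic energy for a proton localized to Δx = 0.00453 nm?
252.789 meV

Localizing a particle requires giving it sufficient momentum uncertainty:

1. From uncertainty principle: Δp ≥ ℏ/(2Δx)
   Δp_min = (1.055e-34 J·s) / (2 × 4.530e-12 m)
   Δp_min = 1.164e-23 kg·m/s

2. This momentum uncertainty corresponds to kinetic energy:
   KE ≈ (Δp)²/(2m) = (1.164e-23)²/(2 × 1.673e-27 kg)
   KE = 4.050e-20 J = 252.789 meV

Tighter localization requires more energy.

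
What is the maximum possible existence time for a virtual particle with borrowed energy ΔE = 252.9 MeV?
1.301 ys

Using the energy-time uncertainty principle:
ΔEΔt ≥ ℏ/2

For a virtual particle borrowing energy ΔE, the maximum lifetime is:
Δt_max = ℏ/(2ΔE)

Converting energy:
ΔE = 252.9 MeV = 4.052e-11 J

Δt_max = (1.055e-34 J·s) / (2 × 4.052e-11 J)
Δt_max = 1.301e-24 s = 1.301 ys

Virtual particles with higher borrowed energy exist for shorter times.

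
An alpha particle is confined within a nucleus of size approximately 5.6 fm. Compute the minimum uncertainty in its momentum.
9.416 × 10^-21 kg·m/s

Using the Heisenberg uncertainty principle:
ΔxΔp ≥ ℏ/2

With Δx ≈ L = 5.600e-15 m (the confinement size):
Δp_min = ℏ/(2Δx)
Δp_min = (1.055e-34 J·s) / (2 × 5.600e-15 m)
Δp_min = 9.416e-21 kg·m/s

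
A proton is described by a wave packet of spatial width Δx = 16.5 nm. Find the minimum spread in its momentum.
3.196 × 10^-27 kg·m/s

For a wave packet, the spatial width Δx and momentum spread Δp are related by the uncertainty principle:
ΔxΔp ≥ ℏ/2

The minimum momentum spread is:
Δp_min = ℏ/(2Δx)
Δp_min = (1.055e-34 J·s) / (2 × 1.650e-08 m)
Δp_min = 3.196e-27 kg·m/s

A wave packet cannot have both a well-defined position and well-defined momentum.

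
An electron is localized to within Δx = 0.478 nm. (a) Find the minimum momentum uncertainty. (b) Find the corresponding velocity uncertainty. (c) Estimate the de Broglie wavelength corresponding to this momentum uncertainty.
(a) Δp_min = 1.103 × 10^-25 kg·m/s
(b) Δv_min = 121.096 km/s
(c) λ_dB = 6.007 nm

Step-by-step:

(a) From the uncertainty principle:
Δp_min = ℏ/(2Δx) = (1.055e-34 J·s)/(2 × 4.780e-10 m) = 1.103e-25 kg·m/s

(b) The velocity uncertainty:
Δv = Δp/m = (1.103e-25 kg·m/s)/(9.109e-31 kg) = 1.211e+05 m/s = 121.096 km/s

(c) The de Broglie wavelength for this momentum:
λ = h/p = (6.626e-34 J·s)/(1.103e-25 kg·m/s) = 6.007e-09 m = 6.007 nm

Note: The de Broglie wavelength is comparable to the localization size, as expected from wave-particle duality.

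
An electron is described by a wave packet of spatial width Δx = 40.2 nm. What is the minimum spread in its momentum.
1.312 × 10^-27 kg·m/s

For a wave packet, the spatial width Δx and momentum spread Δp are related by the uncertainty principle:
ΔxΔp ≥ ℏ/2

The minimum momentum spread is:
Δp_min = ℏ/(2Δx)
Δp_min = (1.055e-34 J·s) / (2 × 4.020e-08 m)
Δp_min = 1.312e-27 kg·m/s

A wave packet cannot have both a well-defined position and well-defined momentum.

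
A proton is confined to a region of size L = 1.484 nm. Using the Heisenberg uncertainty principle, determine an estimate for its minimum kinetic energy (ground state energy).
2.356 μeV

Using the uncertainty principle to estimate ground state energy:

1. The position uncertainty is approximately the confinement size:
   Δx ≈ L = 1.484e-09 m

2. From ΔxΔp ≥ ℏ/2, the minimum momentum uncertainty is:
   Δp ≈ ℏ/(2L) = 3.553e-26 kg·m/s

3. The kinetic energy is approximately:
   KE ≈ (Δp)²/(2m) = (3.553e-26)²/(2 × 1.673e-27 kg)
   KE ≈ 3.774e-25 J = 2.356 μeV

This is an order-of-magnitude estimate of the ground state energy.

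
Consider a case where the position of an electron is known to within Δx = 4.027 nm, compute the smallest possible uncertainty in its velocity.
14.374 km/s

Using the Heisenberg uncertainty principle and Δp = mΔv:
ΔxΔp ≥ ℏ/2
Δx(mΔv) ≥ ℏ/2

The minimum uncertainty in velocity is:
Δv_min = ℏ/(2mΔx)
Δv_min = (1.055e-34 J·s) / (2 × 9.109e-31 kg × 4.027e-09 m)
Δv_min = 1.437e+04 m/s = 14.374 km/s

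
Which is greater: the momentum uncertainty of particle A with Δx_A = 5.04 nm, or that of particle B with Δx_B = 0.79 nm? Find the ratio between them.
Particle B has the larger minimum momentum uncertainty, by a factor of 6.38.

For each particle, the minimum momentum uncertainty is Δp_min = ℏ/(2Δx):

Particle A: Δp_A = ℏ/(2×5.040e-09 m) = 1.046e-26 kg·m/s
Particle B: Δp_B = ℏ/(2×7.900e-10 m) = 6.675e-26 kg·m/s

Ratio: Δp_B/Δp_A = 6.38

Since Δp_min ∝ 1/Δx, the particle with smaller position uncertainty (B) has larger momentum uncertainty.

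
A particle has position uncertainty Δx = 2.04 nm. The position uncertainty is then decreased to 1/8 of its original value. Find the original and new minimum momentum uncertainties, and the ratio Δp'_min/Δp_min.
Original Δp_min = 2.585 × 10^-26 kg·m/s; new Δp'_min = 2.068 × 10^-25 kg·m/s; ratio Δp'_min/Δp_min = 8.

From the uncertainty principle ΔxΔp ≥ ℏ/2, the minimum momentum uncertainty is Δp_min = ℏ/(2Δx).

Original (Δx = 2.04 nm = 2.040e-09 m):
Δp_min = (1.055e-34 J·s)/(2 × 2.040e-09 m) = 2.585e-26 kg·m/s

When Δx → (1/8)Δx:
Δp'_min = ℏ/(2 × (1/8)Δx) = 8 × ℏ/(2Δx) = 8 × Δp_min
Δp'_min = 8 × 2.585e-26 kg·m/s = 2.068e-25 kg·m/s

Since Δp_min ∝ 1/Δx, when Δx is decreased to 1/8 of its original value, Δp_min increases to 8 times its original value.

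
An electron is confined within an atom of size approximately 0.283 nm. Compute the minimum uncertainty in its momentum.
1.863 × 10^-25 kg·m/s

Using the Heisenberg uncertainty principle:
ΔxΔp ≥ ℏ/2

With Δx ≈ L = 2.830e-10 m (the confinement size):
Δp_min = ℏ/(2Δx)
Δp_min = (1.055e-34 J·s) / (2 × 2.830e-10 m)
Δp_min = 1.863e-25 kg·m/s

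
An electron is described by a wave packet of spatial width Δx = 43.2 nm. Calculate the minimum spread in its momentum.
1.221 × 10^-27 kg·m/s

For a wave packet, the spatial width Δx and momentum spread Δp are related by the uncertainty principle:
ΔxΔp ≥ ℏ/2

The minimum momentum spread is:
Δp_min = ℏ/(2Δx)
Δp_min = (1.055e-34 J·s) / (2 × 4.320e-08 m)
Δp_min = 1.221e-27 kg·m/s

A wave packet cannot have both a well-defined position and well-defined momentum.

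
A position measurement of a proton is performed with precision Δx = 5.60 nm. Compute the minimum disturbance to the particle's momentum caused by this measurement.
9.416 × 10^-27 kg·m/s

The uncertainty principle implies that measuring position disturbs momentum:
ΔxΔp ≥ ℏ/2

When we measure position with precision Δx, we necessarily introduce a momentum uncertainty:
Δp ≥ ℏ/(2Δx)
Δp_min = (1.055e-34 J·s) / (2 × 5.600e-09 m)
Δp_min = 9.416e-27 kg·m/s

The more precisely we measure position, the greater the momentum disturbance.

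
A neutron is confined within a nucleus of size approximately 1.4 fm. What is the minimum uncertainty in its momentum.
3.766 × 10^-20 kg·m/s

Using the Heisenberg uncertainty principle:
ΔxΔp ≥ ℏ/2

With Δx ≈ L = 1.400e-15 m (the confinement size):
Δp_min = ℏ/(2Δx)
Δp_min = (1.055e-34 J·s) / (2 × 1.400e-15 m)
Δp_min = 3.766e-20 kg·m/s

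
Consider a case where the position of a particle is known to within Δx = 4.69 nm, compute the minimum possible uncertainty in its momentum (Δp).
1.124 × 10^-26 kg·m/s

Using the Heisenberg uncertainty principle:
ΔxΔp ≥ ℏ/2

The minimum uncertainty in momentum is:
Δp_min = ℏ/(2Δx)
Δp_min = (1.055e-34 J·s) / (2 × 4.690e-09 m)
Δp_min = 1.124e-26 kg·m/s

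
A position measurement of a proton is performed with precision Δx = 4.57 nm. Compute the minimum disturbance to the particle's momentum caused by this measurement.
1.154 × 10^-26 kg·m/s

The uncertainty principle implies that measuring position disturbs momentum:
ΔxΔp ≥ ℏ/2

When we measure position with precision Δx, we necessarily introduce a momentum uncertainty:
Δp ≥ ℏ/(2Δx)
Δp_min = (1.055e-34 J·s) / (2 × 4.570e-09 m)
Δp_min = 1.154e-26 kg·m/s

The more precisely we measure position, the greater the momentum disturbance.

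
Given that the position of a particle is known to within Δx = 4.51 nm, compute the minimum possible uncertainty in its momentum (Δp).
1.169 × 10^-26 kg·m/s

Using the Heisenberg uncertainty principle:
ΔxΔp ≥ ℏ/2

The minimum uncertainty in momentum is:
Δp_min = ℏ/(2Δx)
Δp_min = (1.055e-34 J·s) / (2 × 4.510e-09 m)
Δp_min = 1.169e-26 kg·m/s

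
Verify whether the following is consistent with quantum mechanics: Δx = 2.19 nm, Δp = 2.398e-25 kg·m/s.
Yes, it satisfies the uncertainty principle.

Calculate the product ΔxΔp:
ΔxΔp = (2.190e-09 m) × (2.398e-25 kg·m/s)
ΔxΔp = 5.252e-34 J·s

Compare to the minimum allowed value ℏ/2:
ℏ/2 = 5.273e-35 J·s

Since ΔxΔp = 5.252e-34 J·s ≥ 5.273e-35 J·s = ℏ/2,
the measurement satisfies the uncertainty principle.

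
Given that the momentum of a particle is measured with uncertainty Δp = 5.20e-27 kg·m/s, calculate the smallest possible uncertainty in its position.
10.140 nm

Using the Heisenberg uncertainty principle:
ΔxΔp ≥ ℏ/2

The minimum uncertainty in position is:
Δx_min = ℏ/(2Δp)
Δx_min = (1.055e-34 J·s) / (2 × 5.200e-27 kg·m/s)
Δx_min = 1.014e-08 m = 10.140 nm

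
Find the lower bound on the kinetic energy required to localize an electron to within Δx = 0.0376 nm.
6.737 eV

Localizing a particle requires giving it sufficient momentum uncertainty:

1. From uncertainty principle: Δp ≥ ℏ/(2Δx)
   Δp_min = (1.055e-34 J·s) / (2 × 3.760e-11 m)
   Δp_min = 1.402e-24 kg·m/s

2. This momentum uncertainty corresponds to kinetic energy:
   KE ≈ (Δp)²/(2m) = (1.402e-24)²/(2 × 9.109e-31 kg)
   KE = 1.079e-18 J = 6.737 eV

Tighter localization requires more energy.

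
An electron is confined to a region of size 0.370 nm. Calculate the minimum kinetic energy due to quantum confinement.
69.576 meV

Using the uncertainty principle:

1. Position uncertainty: Δx ≈ 3.700e-10 m
2. Minimum momentum uncertainty: Δp = ℏ/(2Δx) = 1.425e-25 kg·m/s
3. Minimum kinetic energy:
   KE = (Δp)²/(2m) = (1.425e-25)²/(2 × 9.109e-31 kg)
   KE = 1.115e-20 J = 69.576 meV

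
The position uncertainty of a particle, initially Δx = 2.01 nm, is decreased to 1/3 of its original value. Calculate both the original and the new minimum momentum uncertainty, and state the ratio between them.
Original Δp_min = 2.623 × 10^-26 kg·m/s; new Δp'_min = 7.870 × 10^-26 kg·m/s; ratio Δp'_min/Δp_min = 3.

From the uncertainty principle ΔxΔp ≥ ℏ/2, the minimum momentum uncertainty is Δp_min = ℏ/(2Δx).

Original (Δx = 2.01 nm = 2.010e-09 m):
Δp_min = (1.055e-34 J·s)/(2 × 2.010e-09 m) = 2.623e-26 kg·m/s

When Δx → (1/3)Δx:
Δp'_min = ℏ/(2 × (1/3)Δx) = 3 × ℏ/(2Δx) = 3 × Δp_min
Δp'_min = 3 × 2.623e-26 kg·m/s = 7.870e-26 kg·m/s

Since Δp_min ∝ 1/Δx, when Δx is decreased to 1/3 of its original value, Δp_min increases to 3 times its original value.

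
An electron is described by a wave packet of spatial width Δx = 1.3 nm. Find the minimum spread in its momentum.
4.056 × 10^-26 kg·m/s

For a wave packet, the spatial width Δx and momentum spread Δp are related by the uncertainty principle:
ΔxΔp ≥ ℏ/2

The minimum momentum spread is:
Δp_min = ℏ/(2Δx)
Δp_min = (1.055e-34 J·s) / (2 × 1.300e-09 m)
Δp_min = 4.056e-26 kg·m/s

A wave packet cannot have both a well-defined position and well-defined momentum.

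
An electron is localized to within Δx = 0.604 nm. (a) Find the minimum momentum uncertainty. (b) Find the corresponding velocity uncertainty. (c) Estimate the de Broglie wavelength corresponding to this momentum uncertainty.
(a) Δp_min = 8.730 × 10^-26 kg·m/s
(b) Δv_min = 95.834 km/s
(c) λ_dB = 7.590 nm

Step-by-step:

(a) From the uncertainty principle:
Δp_min = ℏ/(2Δx) = (1.055e-34 J·s)/(2 × 6.040e-10 m) = 8.730e-26 kg·m/s

(b) The velocity uncertainty:
Δv = Δp/m = (8.730e-26 kg·m/s)/(9.109e-31 kg) = 9.583e+04 m/s = 95.834 km/s

(c) The de Broglie wavelength for this momentum:
λ = h/p = (6.626e-34 J·s)/(8.730e-26 kg·m/s) = 7.590e-09 m = 7.590 nm

Note: The de Broglie wavelength is comparable to the localization size, as expected from wave-particle duality.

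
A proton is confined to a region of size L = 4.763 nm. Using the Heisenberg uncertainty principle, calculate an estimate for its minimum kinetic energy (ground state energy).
228.661 neV

Using the uncertainty principle to estimate ground state energy:

1. The position uncertainty is approximately the confinement size:
   Δx ≈ L = 4.763e-09 m

2. From ΔxΔp ≥ ℏ/2, the minimum momentum uncertainty is:
   Δp ≈ ℏ/(2L) = 1.107e-26 kg·m/s

3. The kinetic energy is approximately:
   KE ≈ (Δp)²/(2m) = (1.107e-26)²/(2 × 1.673e-27 kg)
   KE ≈ 3.664e-26 J = 228.661 neV

This is an order-of-magnitude estimate of the ground state energy.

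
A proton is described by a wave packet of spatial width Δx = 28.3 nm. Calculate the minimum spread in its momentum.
1.863 × 10^-27 kg·m/s

For a wave packet, the spatial width Δx and momentum spread Δp are related by the uncertainty principle:
ΔxΔp ≥ ℏ/2

The minimum momentum spread is:
Δp_min = ℏ/(2Δx)
Δp_min = (1.055e-34 J·s) / (2 × 2.830e-08 m)
Δp_min = 1.863e-27 kg·m/s

A wave packet cannot have both a well-defined position and well-defined momentum.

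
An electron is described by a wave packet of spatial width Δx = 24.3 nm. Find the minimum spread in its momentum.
2.170 × 10^-27 kg·m/s

For a wave packet, the spatial width Δx and momentum spread Δp are related by the uncertainty principle:
ΔxΔp ≥ ℏ/2

The minimum momentum spread is:
Δp_min = ℏ/(2Δx)
Δp_min = (1.055e-34 J·s) / (2 × 2.430e-08 m)
Δp_min = 2.170e-27 kg·m/s

A wave packet cannot have both a well-defined position and well-defined momentum.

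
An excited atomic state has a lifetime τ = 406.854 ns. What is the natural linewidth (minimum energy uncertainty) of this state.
808.904 peV

Using the energy-time uncertainty principle:
ΔEΔt ≥ ℏ/2

The lifetime τ represents the time uncertainty Δt.
The natural linewidth (minimum energy uncertainty) is:

ΔE = ℏ/(2τ)
ΔE = (1.055e-34 J·s) / (2 × 4.069e-07 s)
ΔE = 1.296e-28 J = 808.904 peV

This natural linewidth limits the precision of spectroscopic measurements.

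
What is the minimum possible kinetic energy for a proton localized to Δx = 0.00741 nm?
94.475 meV

Localizing a particle requires giving it sufficient momentum uncertainty:

1. From uncertainty principle: Δp ≥ ℏ/(2Δx)
   Δp_min = (1.055e-34 J·s) / (2 × 7.410e-12 m)
   Δp_min = 7.116e-24 kg·m/s

2. This momentum uncertainty corresponds to kinetic energy:
   KE ≈ (Δp)²/(2m) = (7.116e-24)²/(2 × 1.673e-27 kg)
   KE = 1.514e-20 J = 94.475 meV

Tighter localization requires more energy.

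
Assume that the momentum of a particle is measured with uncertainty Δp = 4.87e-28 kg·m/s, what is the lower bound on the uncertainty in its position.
108.272 nm

Using the Heisenberg uncertainty principle:
ΔxΔp ≥ ℏ/2

The minimum uncertainty in position is:
Δx_min = ℏ/(2Δp)
Δx_min = (1.055e-34 J·s) / (2 × 4.870e-28 kg·m/s)
Δx_min = 1.083e-07 m = 108.272 nm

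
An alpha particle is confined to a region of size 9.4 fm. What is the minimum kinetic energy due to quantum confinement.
14.778 keV

Using the uncertainty principle:

1. Position uncertainty: Δx ≈ 9.400e-15 m
2. Minimum momentum uncertainty: Δp = ℏ/(2Δx) = 5.609e-21 kg·m/s
3. Minimum kinetic energy:
   KE = (Δp)²/(2m) = (5.609e-21)²/(2 × 6.645e-27 kg)
   KE = 2.368e-15 J = 14.778 keV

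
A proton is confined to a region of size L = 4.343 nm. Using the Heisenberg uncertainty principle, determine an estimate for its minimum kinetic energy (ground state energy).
275.026 neV

Using the uncertainty principle to estimate ground state energy:

1. The position uncertainty is approximately the confinement size:
   Δx ≈ L = 4.343e-09 m

2. From ΔxΔp ≥ ℏ/2, the minimum momentum uncertainty is:
   Δp ≈ ℏ/(2L) = 1.214e-26 kg·m/s

3. The kinetic energy is approximately:
   KE ≈ (Δp)²/(2m) = (1.214e-26)²/(2 × 1.673e-27 kg)
   KE ≈ 4.406e-26 J = 275.026 neV

This is an order-of-magnitude estimate of the ground state energy.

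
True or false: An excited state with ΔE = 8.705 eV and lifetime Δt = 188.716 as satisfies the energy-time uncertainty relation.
Yes, it satisfies the uncertainty relation.

Calculate the product ΔEΔt:
ΔE = 8.705 eV = 1.395e-18 J
ΔEΔt = (1.395e-18 J) × (1.887e-16 s)
ΔEΔt = 2.632e-34 J·s

Compare to the minimum allowed value ℏ/2:
ℏ/2 = 5.273e-35 J·s

Since ΔEΔt = 2.632e-34 J·s ≥ 5.273e-35 J·s = ℏ/2,
this satisfies the uncertainty relation.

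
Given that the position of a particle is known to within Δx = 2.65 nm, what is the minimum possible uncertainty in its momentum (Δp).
1.990 × 10^-26 kg·m/s

Using the Heisenberg uncertainty principle:
ΔxΔp ≥ ℏ/2

The minimum uncertainty in momentum is:
Δp_min = ℏ/(2Δx)
Δp_min = (1.055e-34 J·s) / (2 × 2.650e-09 m)
Δp_min = 1.990e-26 kg·m/s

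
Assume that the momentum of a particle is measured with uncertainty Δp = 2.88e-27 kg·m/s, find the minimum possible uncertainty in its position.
18.309 nm

Using the Heisenberg uncertainty principle:
ΔxΔp ≥ ℏ/2

The minimum uncertainty in position is:
Δx_min = ℏ/(2Δp)
Δx_min = (1.055e-34 J·s) / (2 × 2.880e-27 kg·m/s)
Δx_min = 1.831e-08 m = 18.309 nm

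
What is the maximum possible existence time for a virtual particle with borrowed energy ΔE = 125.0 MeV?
2.633 ys

Using the energy-time uncertainty principle:
ΔEΔt ≥ ℏ/2

For a virtual particle borrowing energy ΔE, the maximum lifetime is:
Δt_max = ℏ/(2ΔE)

Converting energy:
ΔE = 125.0 MeV = 2.003e-11 J

Δt_max = (1.055e-34 J·s) / (2 × 2.003e-11 J)
Δt_max = 2.633e-24 s = 2.633 ys

Virtual particles with higher borrowed energy exist for shorter times.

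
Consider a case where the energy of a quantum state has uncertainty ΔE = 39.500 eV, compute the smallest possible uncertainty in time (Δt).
8.332 as

Using the energy-time uncertainty principle:
ΔEΔt ≥ ℏ/2

The minimum uncertainty in time is:
Δt_min = ℏ/(2ΔE)
Δt_min = (1.055e-34 J·s) / (2 × 6.329e-18 J)
Δt_min = 8.332e-18 s = 8.332 as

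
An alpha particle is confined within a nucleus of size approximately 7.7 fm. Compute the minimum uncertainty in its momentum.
6.848 × 10^-21 kg·m/s

Using the Heisenberg uncertainty principle:
ΔxΔp ≥ ℏ/2

With Δx ≈ L = 7.700e-15 m (the confinement size):
Δp_min = ℏ/(2Δx)
Δp_min = (1.055e-34 J·s) / (2 × 7.700e-15 m)
Δp_min = 6.848e-21 kg·m/s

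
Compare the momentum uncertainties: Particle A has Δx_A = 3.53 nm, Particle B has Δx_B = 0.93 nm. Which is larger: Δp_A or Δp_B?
Particle B has the larger minimum momentum uncertainty, by a factor of 3.80.

For each particle, the minimum momentum uncertainty is Δp_min = ℏ/(2Δx):

Particle A: Δp_A = ℏ/(2×3.530e-09 m) = 1.494e-26 kg·m/s
Particle B: Δp_B = ℏ/(2×9.300e-10 m) = 5.670e-26 kg·m/s

Ratio: Δp_B/Δp_A = 3.80

Since Δp_min ∝ 1/Δx, the particle with smaller position uncertainty (B) has larger momentum uncertainty.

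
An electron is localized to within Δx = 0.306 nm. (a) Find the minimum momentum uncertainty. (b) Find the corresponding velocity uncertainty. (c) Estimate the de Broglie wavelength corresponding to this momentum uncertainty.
(a) Δp_min = 1.723 × 10^-25 kg·m/s
(b) Δv_min = 189.163 km/s
(c) λ_dB = 3.845 nm

Step-by-step:

(a) From the uncertainty principle:
Δp_min = ℏ/(2Δx) = (1.055e-34 J·s)/(2 × 3.060e-10 m) = 1.723e-25 kg·m/s

(b) The velocity uncertainty:
Δv = Δp/m = (1.723e-25 kg·m/s)/(9.109e-31 kg) = 1.892e+05 m/s = 189.163 km/s

(c) The de Broglie wavelength for this momentum:
λ = h/p = (6.626e-34 J·s)/(1.723e-25 kg·m/s) = 3.845e-09 m = 3.845 nm

Note: The de Broglie wavelength is comparable to the localization size, as expected from wave-particle duality.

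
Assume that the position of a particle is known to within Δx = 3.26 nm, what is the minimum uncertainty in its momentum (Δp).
1.617 × 10^-26 kg·m/s

Using the Heisenberg uncertainty principle:
ΔxΔp ≥ ℏ/2

The minimum uncertainty in momentum is:
Δp_min = ℏ/(2Δx)
Δp_min = (1.055e-34 J·s) / (2 × 3.260e-09 m)
Δp_min = 1.617e-26 kg·m/s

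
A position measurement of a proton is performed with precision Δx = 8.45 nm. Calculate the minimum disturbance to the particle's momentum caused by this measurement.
6.240 × 10^-27 kg·m/s

The uncertainty principle implies that measuring position disturbs momentum:
ΔxΔp ≥ ℏ/2

When we measure position with precision Δx, we necessarily introduce a momentum uncertainty:
Δp ≥ ℏ/(2Δx)
Δp_min = (1.055e-34 J·s) / (2 × 8.450e-09 m)
Δp_min = 6.240e-27 kg·m/s

The more precisely we measure position, the greater the momentum disturbance.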